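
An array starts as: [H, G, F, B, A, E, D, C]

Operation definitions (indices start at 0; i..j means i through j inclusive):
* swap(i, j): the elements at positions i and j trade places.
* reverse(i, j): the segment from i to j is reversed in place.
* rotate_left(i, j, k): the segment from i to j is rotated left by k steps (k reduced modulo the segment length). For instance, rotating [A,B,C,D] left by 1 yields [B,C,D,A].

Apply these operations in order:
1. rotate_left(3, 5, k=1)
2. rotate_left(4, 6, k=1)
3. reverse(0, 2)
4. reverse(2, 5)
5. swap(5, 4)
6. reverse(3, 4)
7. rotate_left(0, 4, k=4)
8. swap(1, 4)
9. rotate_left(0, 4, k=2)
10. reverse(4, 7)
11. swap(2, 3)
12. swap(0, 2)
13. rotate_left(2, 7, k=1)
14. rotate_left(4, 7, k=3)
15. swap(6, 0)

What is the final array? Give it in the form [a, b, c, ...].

Answer: [A, D, F, C, G, E, B, H]

Derivation:
After 1 (rotate_left(3, 5, k=1)): [H, G, F, A, E, B, D, C]
After 2 (rotate_left(4, 6, k=1)): [H, G, F, A, B, D, E, C]
After 3 (reverse(0, 2)): [F, G, H, A, B, D, E, C]
After 4 (reverse(2, 5)): [F, G, D, B, A, H, E, C]
After 5 (swap(5, 4)): [F, G, D, B, H, A, E, C]
After 6 (reverse(3, 4)): [F, G, D, H, B, A, E, C]
After 7 (rotate_left(0, 4, k=4)): [B, F, G, D, H, A, E, C]
After 8 (swap(1, 4)): [B, H, G, D, F, A, E, C]
After 9 (rotate_left(0, 4, k=2)): [G, D, F, B, H, A, E, C]
After 10 (reverse(4, 7)): [G, D, F, B, C, E, A, H]
After 11 (swap(2, 3)): [G, D, B, F, C, E, A, H]
After 12 (swap(0, 2)): [B, D, G, F, C, E, A, H]
After 13 (rotate_left(2, 7, k=1)): [B, D, F, C, E, A, H, G]
After 14 (rotate_left(4, 7, k=3)): [B, D, F, C, G, E, A, H]
After 15 (swap(6, 0)): [A, D, F, C, G, E, B, H]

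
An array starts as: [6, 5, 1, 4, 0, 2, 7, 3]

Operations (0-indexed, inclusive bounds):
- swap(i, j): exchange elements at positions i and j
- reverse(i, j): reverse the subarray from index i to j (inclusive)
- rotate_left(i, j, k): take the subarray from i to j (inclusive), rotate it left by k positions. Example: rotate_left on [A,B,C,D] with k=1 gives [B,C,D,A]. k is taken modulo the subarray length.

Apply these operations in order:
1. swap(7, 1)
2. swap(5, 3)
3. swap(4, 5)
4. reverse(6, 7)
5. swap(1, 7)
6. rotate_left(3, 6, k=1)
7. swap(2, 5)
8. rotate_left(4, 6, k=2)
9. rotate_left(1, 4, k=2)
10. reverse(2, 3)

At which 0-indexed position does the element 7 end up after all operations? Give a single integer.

Answer: 2

Derivation:
After 1 (swap(7, 1)): [6, 3, 1, 4, 0, 2, 7, 5]
After 2 (swap(5, 3)): [6, 3, 1, 2, 0, 4, 7, 5]
After 3 (swap(4, 5)): [6, 3, 1, 2, 4, 0, 7, 5]
After 4 (reverse(6, 7)): [6, 3, 1, 2, 4, 0, 5, 7]
After 5 (swap(1, 7)): [6, 7, 1, 2, 4, 0, 5, 3]
After 6 (rotate_left(3, 6, k=1)): [6, 7, 1, 4, 0, 5, 2, 3]
After 7 (swap(2, 5)): [6, 7, 5, 4, 0, 1, 2, 3]
After 8 (rotate_left(4, 6, k=2)): [6, 7, 5, 4, 2, 0, 1, 3]
After 9 (rotate_left(1, 4, k=2)): [6, 4, 2, 7, 5, 0, 1, 3]
After 10 (reverse(2, 3)): [6, 4, 7, 2, 5, 0, 1, 3]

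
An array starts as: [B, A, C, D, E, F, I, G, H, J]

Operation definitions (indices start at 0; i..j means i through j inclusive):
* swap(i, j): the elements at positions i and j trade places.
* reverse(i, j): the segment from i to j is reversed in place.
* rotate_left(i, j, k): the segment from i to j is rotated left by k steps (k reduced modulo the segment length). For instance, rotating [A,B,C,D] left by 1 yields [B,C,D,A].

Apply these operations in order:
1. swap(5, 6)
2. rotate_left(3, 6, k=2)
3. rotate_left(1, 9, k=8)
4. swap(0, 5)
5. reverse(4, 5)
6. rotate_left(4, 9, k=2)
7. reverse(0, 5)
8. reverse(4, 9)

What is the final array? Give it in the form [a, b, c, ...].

After 1 (swap(5, 6)): [B, A, C, D, E, I, F, G, H, J]
After 2 (rotate_left(3, 6, k=2)): [B, A, C, I, F, D, E, G, H, J]
After 3 (rotate_left(1, 9, k=8)): [B, J, A, C, I, F, D, E, G, H]
After 4 (swap(0, 5)): [F, J, A, C, I, B, D, E, G, H]
After 5 (reverse(4, 5)): [F, J, A, C, B, I, D, E, G, H]
After 6 (rotate_left(4, 9, k=2)): [F, J, A, C, D, E, G, H, B, I]
After 7 (reverse(0, 5)): [E, D, C, A, J, F, G, H, B, I]
After 8 (reverse(4, 9)): [E, D, C, A, I, B, H, G, F, J]

Answer: [E, D, C, A, I, B, H, G, F, J]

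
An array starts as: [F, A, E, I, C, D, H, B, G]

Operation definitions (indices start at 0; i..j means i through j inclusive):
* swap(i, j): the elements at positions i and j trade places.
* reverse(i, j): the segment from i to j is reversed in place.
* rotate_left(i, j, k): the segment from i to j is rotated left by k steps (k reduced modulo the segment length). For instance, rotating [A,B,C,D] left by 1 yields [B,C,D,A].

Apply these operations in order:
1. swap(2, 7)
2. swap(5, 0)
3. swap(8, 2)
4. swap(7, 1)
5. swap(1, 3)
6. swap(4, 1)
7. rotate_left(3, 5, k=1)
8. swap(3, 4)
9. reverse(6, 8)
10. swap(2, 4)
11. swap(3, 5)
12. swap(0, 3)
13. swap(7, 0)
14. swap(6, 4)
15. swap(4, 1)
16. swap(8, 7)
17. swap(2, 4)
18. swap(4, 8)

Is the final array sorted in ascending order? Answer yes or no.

Answer: yes

Derivation:
After 1 (swap(2, 7)): [F, A, B, I, C, D, H, E, G]
After 2 (swap(5, 0)): [D, A, B, I, C, F, H, E, G]
After 3 (swap(8, 2)): [D, A, G, I, C, F, H, E, B]
After 4 (swap(7, 1)): [D, E, G, I, C, F, H, A, B]
After 5 (swap(1, 3)): [D, I, G, E, C, F, H, A, B]
After 6 (swap(4, 1)): [D, C, G, E, I, F, H, A, B]
After 7 (rotate_left(3, 5, k=1)): [D, C, G, I, F, E, H, A, B]
After 8 (swap(3, 4)): [D, C, G, F, I, E, H, A, B]
After 9 (reverse(6, 8)): [D, C, G, F, I, E, B, A, H]
After 10 (swap(2, 4)): [D, C, I, F, G, E, B, A, H]
After 11 (swap(3, 5)): [D, C, I, E, G, F, B, A, H]
After 12 (swap(0, 3)): [E, C, I, D, G, F, B, A, H]
After 13 (swap(7, 0)): [A, C, I, D, G, F, B, E, H]
After 14 (swap(6, 4)): [A, C, I, D, B, F, G, E, H]
After 15 (swap(4, 1)): [A, B, I, D, C, F, G, E, H]
After 16 (swap(8, 7)): [A, B, I, D, C, F, G, H, E]
After 17 (swap(2, 4)): [A, B, C, D, I, F, G, H, E]
After 18 (swap(4, 8)): [A, B, C, D, E, F, G, H, I]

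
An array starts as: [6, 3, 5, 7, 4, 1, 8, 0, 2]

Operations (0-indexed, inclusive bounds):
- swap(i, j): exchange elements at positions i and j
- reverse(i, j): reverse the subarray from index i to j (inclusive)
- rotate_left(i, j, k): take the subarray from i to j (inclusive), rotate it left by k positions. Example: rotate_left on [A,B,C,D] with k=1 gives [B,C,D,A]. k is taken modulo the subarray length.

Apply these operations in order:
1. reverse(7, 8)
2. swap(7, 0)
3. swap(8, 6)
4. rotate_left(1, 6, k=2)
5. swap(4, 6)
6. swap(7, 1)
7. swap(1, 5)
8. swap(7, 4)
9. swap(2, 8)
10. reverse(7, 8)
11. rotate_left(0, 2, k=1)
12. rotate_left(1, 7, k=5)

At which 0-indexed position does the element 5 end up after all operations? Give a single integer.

Answer: 8

Derivation:
After 1 (reverse(7, 8)): [6, 3, 5, 7, 4, 1, 8, 2, 0]
After 2 (swap(7, 0)): [2, 3, 5, 7, 4, 1, 8, 6, 0]
After 3 (swap(8, 6)): [2, 3, 5, 7, 4, 1, 0, 6, 8]
After 4 (rotate_left(1, 6, k=2)): [2, 7, 4, 1, 0, 3, 5, 6, 8]
After 5 (swap(4, 6)): [2, 7, 4, 1, 5, 3, 0, 6, 8]
After 6 (swap(7, 1)): [2, 6, 4, 1, 5, 3, 0, 7, 8]
After 7 (swap(1, 5)): [2, 3, 4, 1, 5, 6, 0, 7, 8]
After 8 (swap(7, 4)): [2, 3, 4, 1, 7, 6, 0, 5, 8]
After 9 (swap(2, 8)): [2, 3, 8, 1, 7, 6, 0, 5, 4]
After 10 (reverse(7, 8)): [2, 3, 8, 1, 7, 6, 0, 4, 5]
After 11 (rotate_left(0, 2, k=1)): [3, 8, 2, 1, 7, 6, 0, 4, 5]
After 12 (rotate_left(1, 7, k=5)): [3, 0, 4, 8, 2, 1, 7, 6, 5]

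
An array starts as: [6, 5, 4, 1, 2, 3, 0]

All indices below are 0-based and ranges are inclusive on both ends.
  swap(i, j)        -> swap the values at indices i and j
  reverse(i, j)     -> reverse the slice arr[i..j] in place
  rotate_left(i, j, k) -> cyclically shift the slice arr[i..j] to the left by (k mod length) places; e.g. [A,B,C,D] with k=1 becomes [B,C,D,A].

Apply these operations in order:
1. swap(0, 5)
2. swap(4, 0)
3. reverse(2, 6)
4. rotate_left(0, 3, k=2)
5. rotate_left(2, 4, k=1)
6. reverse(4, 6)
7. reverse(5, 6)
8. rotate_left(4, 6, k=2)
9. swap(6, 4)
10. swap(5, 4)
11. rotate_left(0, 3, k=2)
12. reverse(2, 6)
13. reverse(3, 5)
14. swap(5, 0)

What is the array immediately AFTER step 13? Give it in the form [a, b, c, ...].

After 1 (swap(0, 5)): [3, 5, 4, 1, 2, 6, 0]
After 2 (swap(4, 0)): [2, 5, 4, 1, 3, 6, 0]
After 3 (reverse(2, 6)): [2, 5, 0, 6, 3, 1, 4]
After 4 (rotate_left(0, 3, k=2)): [0, 6, 2, 5, 3, 1, 4]
After 5 (rotate_left(2, 4, k=1)): [0, 6, 5, 3, 2, 1, 4]
After 6 (reverse(4, 6)): [0, 6, 5, 3, 4, 1, 2]
After 7 (reverse(5, 6)): [0, 6, 5, 3, 4, 2, 1]
After 8 (rotate_left(4, 6, k=2)): [0, 6, 5, 3, 1, 4, 2]
After 9 (swap(6, 4)): [0, 6, 5, 3, 2, 4, 1]
After 10 (swap(5, 4)): [0, 6, 5, 3, 4, 2, 1]
After 11 (rotate_left(0, 3, k=2)): [5, 3, 0, 6, 4, 2, 1]
After 12 (reverse(2, 6)): [5, 3, 1, 2, 4, 6, 0]
After 13 (reverse(3, 5)): [5, 3, 1, 6, 4, 2, 0]

Answer: [5, 3, 1, 6, 4, 2, 0]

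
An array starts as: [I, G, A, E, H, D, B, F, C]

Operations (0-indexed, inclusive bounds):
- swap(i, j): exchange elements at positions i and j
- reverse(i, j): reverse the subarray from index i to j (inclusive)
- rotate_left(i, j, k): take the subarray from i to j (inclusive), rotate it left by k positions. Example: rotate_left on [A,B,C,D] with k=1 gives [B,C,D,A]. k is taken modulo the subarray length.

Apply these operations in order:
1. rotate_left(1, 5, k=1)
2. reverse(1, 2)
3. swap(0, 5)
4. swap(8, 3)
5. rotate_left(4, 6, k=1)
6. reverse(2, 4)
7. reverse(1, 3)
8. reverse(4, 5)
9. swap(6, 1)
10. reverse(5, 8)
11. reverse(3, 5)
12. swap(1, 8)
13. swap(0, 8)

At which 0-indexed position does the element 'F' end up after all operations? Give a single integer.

After 1 (rotate_left(1, 5, k=1)): [I, A, E, H, D, G, B, F, C]
After 2 (reverse(1, 2)): [I, E, A, H, D, G, B, F, C]
After 3 (swap(0, 5)): [G, E, A, H, D, I, B, F, C]
After 4 (swap(8, 3)): [G, E, A, C, D, I, B, F, H]
After 5 (rotate_left(4, 6, k=1)): [G, E, A, C, I, B, D, F, H]
After 6 (reverse(2, 4)): [G, E, I, C, A, B, D, F, H]
After 7 (reverse(1, 3)): [G, C, I, E, A, B, D, F, H]
After 8 (reverse(4, 5)): [G, C, I, E, B, A, D, F, H]
After 9 (swap(6, 1)): [G, D, I, E, B, A, C, F, H]
After 10 (reverse(5, 8)): [G, D, I, E, B, H, F, C, A]
After 11 (reverse(3, 5)): [G, D, I, H, B, E, F, C, A]
After 12 (swap(1, 8)): [G, A, I, H, B, E, F, C, D]
After 13 (swap(0, 8)): [D, A, I, H, B, E, F, C, G]

Answer: 6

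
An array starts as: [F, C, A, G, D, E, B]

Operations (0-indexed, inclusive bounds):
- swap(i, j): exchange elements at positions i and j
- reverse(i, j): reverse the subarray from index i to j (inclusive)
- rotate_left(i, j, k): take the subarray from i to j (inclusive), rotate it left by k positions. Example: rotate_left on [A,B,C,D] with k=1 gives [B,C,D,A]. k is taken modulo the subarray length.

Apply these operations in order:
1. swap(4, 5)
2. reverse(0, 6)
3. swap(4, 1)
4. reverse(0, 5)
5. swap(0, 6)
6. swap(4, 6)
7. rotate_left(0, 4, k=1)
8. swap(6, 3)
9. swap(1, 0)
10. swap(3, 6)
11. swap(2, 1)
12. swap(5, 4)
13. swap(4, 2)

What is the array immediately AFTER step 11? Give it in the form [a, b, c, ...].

Answer: [G, E, D, C, F, B, A]

Derivation:
After 1 (swap(4, 5)): [F, C, A, G, E, D, B]
After 2 (reverse(0, 6)): [B, D, E, G, A, C, F]
After 3 (swap(4, 1)): [B, A, E, G, D, C, F]
After 4 (reverse(0, 5)): [C, D, G, E, A, B, F]
After 5 (swap(0, 6)): [F, D, G, E, A, B, C]
After 6 (swap(4, 6)): [F, D, G, E, C, B, A]
After 7 (rotate_left(0, 4, k=1)): [D, G, E, C, F, B, A]
After 8 (swap(6, 3)): [D, G, E, A, F, B, C]
After 9 (swap(1, 0)): [G, D, E, A, F, B, C]
After 10 (swap(3, 6)): [G, D, E, C, F, B, A]
After 11 (swap(2, 1)): [G, E, D, C, F, B, A]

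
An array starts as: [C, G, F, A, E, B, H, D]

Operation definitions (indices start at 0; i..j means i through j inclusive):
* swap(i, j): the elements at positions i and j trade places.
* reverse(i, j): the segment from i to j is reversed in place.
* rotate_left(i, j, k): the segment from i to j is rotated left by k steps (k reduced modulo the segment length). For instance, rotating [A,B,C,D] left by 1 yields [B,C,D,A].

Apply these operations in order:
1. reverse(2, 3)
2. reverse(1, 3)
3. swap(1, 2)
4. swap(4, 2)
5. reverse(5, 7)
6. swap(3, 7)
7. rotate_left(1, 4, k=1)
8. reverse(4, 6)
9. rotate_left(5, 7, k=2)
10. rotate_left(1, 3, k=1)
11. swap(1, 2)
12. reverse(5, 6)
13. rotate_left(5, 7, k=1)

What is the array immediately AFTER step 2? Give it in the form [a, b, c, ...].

Answer: [C, F, A, G, E, B, H, D]

Derivation:
After 1 (reverse(2, 3)): [C, G, A, F, E, B, H, D]
After 2 (reverse(1, 3)): [C, F, A, G, E, B, H, D]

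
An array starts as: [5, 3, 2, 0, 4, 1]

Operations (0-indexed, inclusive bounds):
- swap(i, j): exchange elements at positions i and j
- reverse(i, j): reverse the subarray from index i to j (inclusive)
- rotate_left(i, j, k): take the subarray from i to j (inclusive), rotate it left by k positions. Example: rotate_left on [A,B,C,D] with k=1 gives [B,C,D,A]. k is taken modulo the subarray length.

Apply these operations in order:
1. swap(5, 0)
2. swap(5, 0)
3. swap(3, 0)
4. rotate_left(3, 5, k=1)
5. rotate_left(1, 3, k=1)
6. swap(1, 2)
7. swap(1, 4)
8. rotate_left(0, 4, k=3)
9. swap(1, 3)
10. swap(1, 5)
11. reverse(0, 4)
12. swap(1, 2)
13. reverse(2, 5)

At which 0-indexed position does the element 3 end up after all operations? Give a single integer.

After 1 (swap(5, 0)): [1, 3, 2, 0, 4, 5]
After 2 (swap(5, 0)): [5, 3, 2, 0, 4, 1]
After 3 (swap(3, 0)): [0, 3, 2, 5, 4, 1]
After 4 (rotate_left(3, 5, k=1)): [0, 3, 2, 4, 1, 5]
After 5 (rotate_left(1, 3, k=1)): [0, 2, 4, 3, 1, 5]
After 6 (swap(1, 2)): [0, 4, 2, 3, 1, 5]
After 7 (swap(1, 4)): [0, 1, 2, 3, 4, 5]
After 8 (rotate_left(0, 4, k=3)): [3, 4, 0, 1, 2, 5]
After 9 (swap(1, 3)): [3, 1, 0, 4, 2, 5]
After 10 (swap(1, 5)): [3, 5, 0, 4, 2, 1]
After 11 (reverse(0, 4)): [2, 4, 0, 5, 3, 1]
After 12 (swap(1, 2)): [2, 0, 4, 5, 3, 1]
After 13 (reverse(2, 5)): [2, 0, 1, 3, 5, 4]

Answer: 3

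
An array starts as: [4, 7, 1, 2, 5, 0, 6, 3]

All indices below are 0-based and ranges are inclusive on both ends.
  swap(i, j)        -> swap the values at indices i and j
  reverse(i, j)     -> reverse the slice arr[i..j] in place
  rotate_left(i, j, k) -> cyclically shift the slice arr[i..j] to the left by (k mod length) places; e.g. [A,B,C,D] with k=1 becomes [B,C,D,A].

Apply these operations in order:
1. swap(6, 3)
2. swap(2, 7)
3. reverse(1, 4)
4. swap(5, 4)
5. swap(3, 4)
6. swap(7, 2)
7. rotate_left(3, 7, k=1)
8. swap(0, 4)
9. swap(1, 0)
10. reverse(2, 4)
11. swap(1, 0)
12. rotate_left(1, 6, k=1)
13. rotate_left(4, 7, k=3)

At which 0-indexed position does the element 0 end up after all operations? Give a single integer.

After 1 (swap(6, 3)): [4, 7, 1, 6, 5, 0, 2, 3]
After 2 (swap(2, 7)): [4, 7, 3, 6, 5, 0, 2, 1]
After 3 (reverse(1, 4)): [4, 5, 6, 3, 7, 0, 2, 1]
After 4 (swap(5, 4)): [4, 5, 6, 3, 0, 7, 2, 1]
After 5 (swap(3, 4)): [4, 5, 6, 0, 3, 7, 2, 1]
After 6 (swap(7, 2)): [4, 5, 1, 0, 3, 7, 2, 6]
After 7 (rotate_left(3, 7, k=1)): [4, 5, 1, 3, 7, 2, 6, 0]
After 8 (swap(0, 4)): [7, 5, 1, 3, 4, 2, 6, 0]
After 9 (swap(1, 0)): [5, 7, 1, 3, 4, 2, 6, 0]
After 10 (reverse(2, 4)): [5, 7, 4, 3, 1, 2, 6, 0]
After 11 (swap(1, 0)): [7, 5, 4, 3, 1, 2, 6, 0]
After 12 (rotate_left(1, 6, k=1)): [7, 4, 3, 1, 2, 6, 5, 0]
After 13 (rotate_left(4, 7, k=3)): [7, 4, 3, 1, 0, 2, 6, 5]

Answer: 4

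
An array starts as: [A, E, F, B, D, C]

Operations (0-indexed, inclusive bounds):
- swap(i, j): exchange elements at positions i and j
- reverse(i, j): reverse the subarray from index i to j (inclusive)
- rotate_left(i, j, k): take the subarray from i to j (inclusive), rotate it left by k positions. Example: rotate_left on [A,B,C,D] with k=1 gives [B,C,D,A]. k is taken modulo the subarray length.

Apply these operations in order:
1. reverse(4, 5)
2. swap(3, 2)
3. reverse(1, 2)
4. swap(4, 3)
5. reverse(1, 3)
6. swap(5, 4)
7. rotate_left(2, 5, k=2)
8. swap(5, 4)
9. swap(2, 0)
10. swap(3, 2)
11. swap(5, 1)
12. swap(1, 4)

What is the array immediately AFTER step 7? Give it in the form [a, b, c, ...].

Answer: [A, C, D, F, E, B]

Derivation:
After 1 (reverse(4, 5)): [A, E, F, B, C, D]
After 2 (swap(3, 2)): [A, E, B, F, C, D]
After 3 (reverse(1, 2)): [A, B, E, F, C, D]
After 4 (swap(4, 3)): [A, B, E, C, F, D]
After 5 (reverse(1, 3)): [A, C, E, B, F, D]
After 6 (swap(5, 4)): [A, C, E, B, D, F]
After 7 (rotate_left(2, 5, k=2)): [A, C, D, F, E, B]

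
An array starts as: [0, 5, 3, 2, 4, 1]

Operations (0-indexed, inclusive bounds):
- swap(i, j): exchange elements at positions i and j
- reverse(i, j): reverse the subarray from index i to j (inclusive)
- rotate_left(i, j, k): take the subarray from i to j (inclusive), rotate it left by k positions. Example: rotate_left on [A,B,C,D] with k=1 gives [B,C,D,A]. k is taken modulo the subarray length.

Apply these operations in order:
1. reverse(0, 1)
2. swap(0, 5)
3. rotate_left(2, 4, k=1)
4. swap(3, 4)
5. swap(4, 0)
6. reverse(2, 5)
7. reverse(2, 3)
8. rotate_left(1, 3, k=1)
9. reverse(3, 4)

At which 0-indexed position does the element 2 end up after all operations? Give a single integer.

After 1 (reverse(0, 1)): [5, 0, 3, 2, 4, 1]
After 2 (swap(0, 5)): [1, 0, 3, 2, 4, 5]
After 3 (rotate_left(2, 4, k=1)): [1, 0, 2, 4, 3, 5]
After 4 (swap(3, 4)): [1, 0, 2, 3, 4, 5]
After 5 (swap(4, 0)): [4, 0, 2, 3, 1, 5]
After 6 (reverse(2, 5)): [4, 0, 5, 1, 3, 2]
After 7 (reverse(2, 3)): [4, 0, 1, 5, 3, 2]
After 8 (rotate_left(1, 3, k=1)): [4, 1, 5, 0, 3, 2]
After 9 (reverse(3, 4)): [4, 1, 5, 3, 0, 2]

Answer: 5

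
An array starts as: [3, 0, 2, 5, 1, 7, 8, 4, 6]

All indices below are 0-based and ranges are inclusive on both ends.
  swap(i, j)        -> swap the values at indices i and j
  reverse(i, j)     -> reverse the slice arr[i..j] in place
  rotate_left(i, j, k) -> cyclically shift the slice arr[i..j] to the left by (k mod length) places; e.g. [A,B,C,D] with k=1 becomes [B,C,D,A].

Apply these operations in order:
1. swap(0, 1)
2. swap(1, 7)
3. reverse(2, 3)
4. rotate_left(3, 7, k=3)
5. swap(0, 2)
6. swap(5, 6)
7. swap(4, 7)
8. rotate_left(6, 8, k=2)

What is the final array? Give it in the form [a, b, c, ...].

Answer: [5, 4, 0, 8, 7, 1, 6, 2, 3]

Derivation:
After 1 (swap(0, 1)): [0, 3, 2, 5, 1, 7, 8, 4, 6]
After 2 (swap(1, 7)): [0, 4, 2, 5, 1, 7, 8, 3, 6]
After 3 (reverse(2, 3)): [0, 4, 5, 2, 1, 7, 8, 3, 6]
After 4 (rotate_left(3, 7, k=3)): [0, 4, 5, 8, 3, 2, 1, 7, 6]
After 5 (swap(0, 2)): [5, 4, 0, 8, 3, 2, 1, 7, 6]
After 6 (swap(5, 6)): [5, 4, 0, 8, 3, 1, 2, 7, 6]
After 7 (swap(4, 7)): [5, 4, 0, 8, 7, 1, 2, 3, 6]
After 8 (rotate_left(6, 8, k=2)): [5, 4, 0, 8, 7, 1, 6, 2, 3]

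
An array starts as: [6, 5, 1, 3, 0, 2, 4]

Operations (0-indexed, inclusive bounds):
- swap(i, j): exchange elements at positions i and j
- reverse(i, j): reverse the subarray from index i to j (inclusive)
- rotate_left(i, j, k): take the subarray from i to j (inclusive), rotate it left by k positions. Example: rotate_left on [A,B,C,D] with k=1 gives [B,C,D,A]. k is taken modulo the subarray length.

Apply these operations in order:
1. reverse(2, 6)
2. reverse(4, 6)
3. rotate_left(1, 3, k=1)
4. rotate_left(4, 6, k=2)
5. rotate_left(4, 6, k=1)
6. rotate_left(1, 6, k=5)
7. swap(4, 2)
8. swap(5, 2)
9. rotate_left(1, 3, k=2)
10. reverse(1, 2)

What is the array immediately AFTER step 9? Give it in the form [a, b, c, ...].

Answer: [6, 2, 0, 1, 4, 5, 3]

Derivation:
After 1 (reverse(2, 6)): [6, 5, 4, 2, 0, 3, 1]
After 2 (reverse(4, 6)): [6, 5, 4, 2, 1, 3, 0]
After 3 (rotate_left(1, 3, k=1)): [6, 4, 2, 5, 1, 3, 0]
After 4 (rotate_left(4, 6, k=2)): [6, 4, 2, 5, 0, 1, 3]
After 5 (rotate_left(4, 6, k=1)): [6, 4, 2, 5, 1, 3, 0]
After 6 (rotate_left(1, 6, k=5)): [6, 0, 4, 2, 5, 1, 3]
After 7 (swap(4, 2)): [6, 0, 5, 2, 4, 1, 3]
After 8 (swap(5, 2)): [6, 0, 1, 2, 4, 5, 3]
After 9 (rotate_left(1, 3, k=2)): [6, 2, 0, 1, 4, 5, 3]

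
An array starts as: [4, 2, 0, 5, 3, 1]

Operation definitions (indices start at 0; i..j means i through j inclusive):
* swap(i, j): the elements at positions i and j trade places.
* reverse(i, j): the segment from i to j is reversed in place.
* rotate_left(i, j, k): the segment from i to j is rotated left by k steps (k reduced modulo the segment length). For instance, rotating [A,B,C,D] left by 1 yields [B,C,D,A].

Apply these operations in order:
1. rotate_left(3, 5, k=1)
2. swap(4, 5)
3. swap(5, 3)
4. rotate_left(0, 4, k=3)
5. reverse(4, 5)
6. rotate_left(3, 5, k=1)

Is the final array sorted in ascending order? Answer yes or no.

After 1 (rotate_left(3, 5, k=1)): [4, 2, 0, 3, 1, 5]
After 2 (swap(4, 5)): [4, 2, 0, 3, 5, 1]
After 3 (swap(5, 3)): [4, 2, 0, 1, 5, 3]
After 4 (rotate_left(0, 4, k=3)): [1, 5, 4, 2, 0, 3]
After 5 (reverse(4, 5)): [1, 5, 4, 2, 3, 0]
After 6 (rotate_left(3, 5, k=1)): [1, 5, 4, 3, 0, 2]

Answer: no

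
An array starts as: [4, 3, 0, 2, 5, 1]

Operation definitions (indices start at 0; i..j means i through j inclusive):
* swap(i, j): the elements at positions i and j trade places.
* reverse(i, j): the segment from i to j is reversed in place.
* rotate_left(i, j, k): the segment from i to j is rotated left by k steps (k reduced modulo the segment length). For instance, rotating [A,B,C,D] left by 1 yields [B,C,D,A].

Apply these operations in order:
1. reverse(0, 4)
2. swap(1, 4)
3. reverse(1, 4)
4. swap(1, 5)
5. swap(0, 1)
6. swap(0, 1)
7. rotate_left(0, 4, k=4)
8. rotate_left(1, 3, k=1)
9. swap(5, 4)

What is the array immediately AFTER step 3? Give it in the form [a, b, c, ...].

After 1 (reverse(0, 4)): [5, 2, 0, 3, 4, 1]
After 2 (swap(1, 4)): [5, 4, 0, 3, 2, 1]
After 3 (reverse(1, 4)): [5, 2, 3, 0, 4, 1]

Answer: [5, 2, 3, 0, 4, 1]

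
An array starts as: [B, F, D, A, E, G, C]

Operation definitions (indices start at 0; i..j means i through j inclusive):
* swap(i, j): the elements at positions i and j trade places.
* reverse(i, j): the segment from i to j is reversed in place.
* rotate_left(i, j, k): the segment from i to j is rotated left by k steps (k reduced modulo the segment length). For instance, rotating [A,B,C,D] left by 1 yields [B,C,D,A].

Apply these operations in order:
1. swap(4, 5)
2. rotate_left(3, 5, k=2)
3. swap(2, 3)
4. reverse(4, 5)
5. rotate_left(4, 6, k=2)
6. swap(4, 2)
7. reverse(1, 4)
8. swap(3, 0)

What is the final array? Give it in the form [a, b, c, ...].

After 1 (swap(4, 5)): [B, F, D, A, G, E, C]
After 2 (rotate_left(3, 5, k=2)): [B, F, D, E, A, G, C]
After 3 (swap(2, 3)): [B, F, E, D, A, G, C]
After 4 (reverse(4, 5)): [B, F, E, D, G, A, C]
After 5 (rotate_left(4, 6, k=2)): [B, F, E, D, C, G, A]
After 6 (swap(4, 2)): [B, F, C, D, E, G, A]
After 7 (reverse(1, 4)): [B, E, D, C, F, G, A]
After 8 (swap(3, 0)): [C, E, D, B, F, G, A]

Answer: [C, E, D, B, F, G, A]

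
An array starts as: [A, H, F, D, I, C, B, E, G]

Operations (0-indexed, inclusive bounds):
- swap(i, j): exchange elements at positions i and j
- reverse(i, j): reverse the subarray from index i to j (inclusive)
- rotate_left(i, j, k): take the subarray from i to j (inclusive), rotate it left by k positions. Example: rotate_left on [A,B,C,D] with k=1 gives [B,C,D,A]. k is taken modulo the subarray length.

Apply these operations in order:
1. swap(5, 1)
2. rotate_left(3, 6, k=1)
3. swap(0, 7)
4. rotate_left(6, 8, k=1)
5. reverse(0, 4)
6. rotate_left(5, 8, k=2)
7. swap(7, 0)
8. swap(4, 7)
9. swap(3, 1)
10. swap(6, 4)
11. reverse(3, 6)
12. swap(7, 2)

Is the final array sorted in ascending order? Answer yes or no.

Answer: no

Derivation:
After 1 (swap(5, 1)): [A, C, F, D, I, H, B, E, G]
After 2 (rotate_left(3, 6, k=1)): [A, C, F, I, H, B, D, E, G]
After 3 (swap(0, 7)): [E, C, F, I, H, B, D, A, G]
After 4 (rotate_left(6, 8, k=1)): [E, C, F, I, H, B, A, G, D]
After 5 (reverse(0, 4)): [H, I, F, C, E, B, A, G, D]
After 6 (rotate_left(5, 8, k=2)): [H, I, F, C, E, G, D, B, A]
After 7 (swap(7, 0)): [B, I, F, C, E, G, D, H, A]
After 8 (swap(4, 7)): [B, I, F, C, H, G, D, E, A]
After 9 (swap(3, 1)): [B, C, F, I, H, G, D, E, A]
After 10 (swap(6, 4)): [B, C, F, I, D, G, H, E, A]
After 11 (reverse(3, 6)): [B, C, F, H, G, D, I, E, A]
After 12 (swap(7, 2)): [B, C, E, H, G, D, I, F, A]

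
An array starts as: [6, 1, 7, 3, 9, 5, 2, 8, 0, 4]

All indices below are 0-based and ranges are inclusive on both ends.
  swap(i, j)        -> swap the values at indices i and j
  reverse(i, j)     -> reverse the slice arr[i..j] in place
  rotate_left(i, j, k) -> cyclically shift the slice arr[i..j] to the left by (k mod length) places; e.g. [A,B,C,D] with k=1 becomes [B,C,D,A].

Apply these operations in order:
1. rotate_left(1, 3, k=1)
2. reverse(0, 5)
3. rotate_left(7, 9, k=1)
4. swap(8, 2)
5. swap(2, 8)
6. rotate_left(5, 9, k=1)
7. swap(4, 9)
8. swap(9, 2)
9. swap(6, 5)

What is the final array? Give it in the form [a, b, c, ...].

After 1 (rotate_left(1, 3, k=1)): [6, 7, 3, 1, 9, 5, 2, 8, 0, 4]
After 2 (reverse(0, 5)): [5, 9, 1, 3, 7, 6, 2, 8, 0, 4]
After 3 (rotate_left(7, 9, k=1)): [5, 9, 1, 3, 7, 6, 2, 0, 4, 8]
After 4 (swap(8, 2)): [5, 9, 4, 3, 7, 6, 2, 0, 1, 8]
After 5 (swap(2, 8)): [5, 9, 1, 3, 7, 6, 2, 0, 4, 8]
After 6 (rotate_left(5, 9, k=1)): [5, 9, 1, 3, 7, 2, 0, 4, 8, 6]
After 7 (swap(4, 9)): [5, 9, 1, 3, 6, 2, 0, 4, 8, 7]
After 8 (swap(9, 2)): [5, 9, 7, 3, 6, 2, 0, 4, 8, 1]
After 9 (swap(6, 5)): [5, 9, 7, 3, 6, 0, 2, 4, 8, 1]

Answer: [5, 9, 7, 3, 6, 0, 2, 4, 8, 1]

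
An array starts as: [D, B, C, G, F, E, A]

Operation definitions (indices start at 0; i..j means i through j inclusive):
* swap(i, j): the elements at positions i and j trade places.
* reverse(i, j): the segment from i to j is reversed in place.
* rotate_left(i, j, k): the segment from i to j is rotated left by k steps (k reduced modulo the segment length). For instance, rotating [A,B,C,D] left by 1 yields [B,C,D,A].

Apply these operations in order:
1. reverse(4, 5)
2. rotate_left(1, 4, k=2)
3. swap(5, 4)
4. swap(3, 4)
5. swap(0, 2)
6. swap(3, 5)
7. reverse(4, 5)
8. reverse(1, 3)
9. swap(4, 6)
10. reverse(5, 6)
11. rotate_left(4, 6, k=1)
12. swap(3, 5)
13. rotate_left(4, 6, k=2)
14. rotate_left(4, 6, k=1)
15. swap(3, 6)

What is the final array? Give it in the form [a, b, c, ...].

Answer: [E, C, D, A, F, G, B]

Derivation:
After 1 (reverse(4, 5)): [D, B, C, G, E, F, A]
After 2 (rotate_left(1, 4, k=2)): [D, G, E, B, C, F, A]
After 3 (swap(5, 4)): [D, G, E, B, F, C, A]
After 4 (swap(3, 4)): [D, G, E, F, B, C, A]
After 5 (swap(0, 2)): [E, G, D, F, B, C, A]
After 6 (swap(3, 5)): [E, G, D, C, B, F, A]
After 7 (reverse(4, 5)): [E, G, D, C, F, B, A]
After 8 (reverse(1, 3)): [E, C, D, G, F, B, A]
After 9 (swap(4, 6)): [E, C, D, G, A, B, F]
After 10 (reverse(5, 6)): [E, C, D, G, A, F, B]
After 11 (rotate_left(4, 6, k=1)): [E, C, D, G, F, B, A]
After 12 (swap(3, 5)): [E, C, D, B, F, G, A]
After 13 (rotate_left(4, 6, k=2)): [E, C, D, B, A, F, G]
After 14 (rotate_left(4, 6, k=1)): [E, C, D, B, F, G, A]
After 15 (swap(3, 6)): [E, C, D, A, F, G, B]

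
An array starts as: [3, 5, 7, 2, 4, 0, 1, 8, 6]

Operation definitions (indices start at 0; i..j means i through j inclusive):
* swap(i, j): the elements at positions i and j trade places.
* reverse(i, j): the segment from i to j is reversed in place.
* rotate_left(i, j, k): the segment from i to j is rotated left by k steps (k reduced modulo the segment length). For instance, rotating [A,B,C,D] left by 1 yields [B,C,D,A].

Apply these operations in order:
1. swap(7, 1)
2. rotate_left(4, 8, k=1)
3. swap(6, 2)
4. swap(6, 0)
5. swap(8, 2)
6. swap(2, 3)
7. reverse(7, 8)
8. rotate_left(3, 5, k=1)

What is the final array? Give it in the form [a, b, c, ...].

Answer: [7, 8, 2, 0, 1, 4, 3, 5, 6]

Derivation:
After 1 (swap(7, 1)): [3, 8, 7, 2, 4, 0, 1, 5, 6]
After 2 (rotate_left(4, 8, k=1)): [3, 8, 7, 2, 0, 1, 5, 6, 4]
After 3 (swap(6, 2)): [3, 8, 5, 2, 0, 1, 7, 6, 4]
After 4 (swap(6, 0)): [7, 8, 5, 2, 0, 1, 3, 6, 4]
After 5 (swap(8, 2)): [7, 8, 4, 2, 0, 1, 3, 6, 5]
After 6 (swap(2, 3)): [7, 8, 2, 4, 0, 1, 3, 6, 5]
After 7 (reverse(7, 8)): [7, 8, 2, 4, 0, 1, 3, 5, 6]
After 8 (rotate_left(3, 5, k=1)): [7, 8, 2, 0, 1, 4, 3, 5, 6]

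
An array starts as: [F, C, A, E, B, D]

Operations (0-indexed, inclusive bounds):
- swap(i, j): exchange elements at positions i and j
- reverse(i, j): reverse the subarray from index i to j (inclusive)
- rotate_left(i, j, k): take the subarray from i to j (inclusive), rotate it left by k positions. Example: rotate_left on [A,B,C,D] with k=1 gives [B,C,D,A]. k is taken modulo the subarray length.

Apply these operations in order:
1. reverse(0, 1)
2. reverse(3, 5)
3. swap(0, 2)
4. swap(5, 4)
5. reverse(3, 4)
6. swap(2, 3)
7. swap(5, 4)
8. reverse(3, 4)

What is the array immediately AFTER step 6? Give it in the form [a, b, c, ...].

After 1 (reverse(0, 1)): [C, F, A, E, B, D]
After 2 (reverse(3, 5)): [C, F, A, D, B, E]
After 3 (swap(0, 2)): [A, F, C, D, B, E]
After 4 (swap(5, 4)): [A, F, C, D, E, B]
After 5 (reverse(3, 4)): [A, F, C, E, D, B]
After 6 (swap(2, 3)): [A, F, E, C, D, B]

Answer: [A, F, E, C, D, B]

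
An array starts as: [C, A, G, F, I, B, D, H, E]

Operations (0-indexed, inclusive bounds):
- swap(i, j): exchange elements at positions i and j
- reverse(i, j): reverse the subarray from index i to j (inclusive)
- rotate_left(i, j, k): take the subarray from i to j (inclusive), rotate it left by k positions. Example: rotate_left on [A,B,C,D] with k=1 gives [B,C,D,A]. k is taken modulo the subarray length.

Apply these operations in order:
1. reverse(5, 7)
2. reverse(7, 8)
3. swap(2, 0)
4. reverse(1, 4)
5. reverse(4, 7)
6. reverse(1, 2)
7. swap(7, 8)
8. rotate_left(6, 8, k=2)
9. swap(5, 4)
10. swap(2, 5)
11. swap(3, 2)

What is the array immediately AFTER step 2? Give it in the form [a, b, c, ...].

Answer: [C, A, G, F, I, H, D, E, B]

Derivation:
After 1 (reverse(5, 7)): [C, A, G, F, I, H, D, B, E]
After 2 (reverse(7, 8)): [C, A, G, F, I, H, D, E, B]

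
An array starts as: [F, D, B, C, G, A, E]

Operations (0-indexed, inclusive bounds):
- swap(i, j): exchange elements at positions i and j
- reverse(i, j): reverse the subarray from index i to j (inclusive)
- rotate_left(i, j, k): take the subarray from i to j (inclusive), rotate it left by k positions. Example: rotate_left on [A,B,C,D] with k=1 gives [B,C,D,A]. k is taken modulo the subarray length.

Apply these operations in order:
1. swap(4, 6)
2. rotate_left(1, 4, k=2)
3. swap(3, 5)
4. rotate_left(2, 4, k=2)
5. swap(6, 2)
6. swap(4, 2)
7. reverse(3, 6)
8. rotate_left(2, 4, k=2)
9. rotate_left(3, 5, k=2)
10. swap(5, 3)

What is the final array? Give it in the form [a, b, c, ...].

After 1 (swap(4, 6)): [F, D, B, C, E, A, G]
After 2 (rotate_left(1, 4, k=2)): [F, C, E, D, B, A, G]
After 3 (swap(3, 5)): [F, C, E, A, B, D, G]
After 4 (rotate_left(2, 4, k=2)): [F, C, B, E, A, D, G]
After 5 (swap(6, 2)): [F, C, G, E, A, D, B]
After 6 (swap(4, 2)): [F, C, A, E, G, D, B]
After 7 (reverse(3, 6)): [F, C, A, B, D, G, E]
After 8 (rotate_left(2, 4, k=2)): [F, C, D, A, B, G, E]
After 9 (rotate_left(3, 5, k=2)): [F, C, D, G, A, B, E]
After 10 (swap(5, 3)): [F, C, D, B, A, G, E]

Answer: [F, C, D, B, A, G, E]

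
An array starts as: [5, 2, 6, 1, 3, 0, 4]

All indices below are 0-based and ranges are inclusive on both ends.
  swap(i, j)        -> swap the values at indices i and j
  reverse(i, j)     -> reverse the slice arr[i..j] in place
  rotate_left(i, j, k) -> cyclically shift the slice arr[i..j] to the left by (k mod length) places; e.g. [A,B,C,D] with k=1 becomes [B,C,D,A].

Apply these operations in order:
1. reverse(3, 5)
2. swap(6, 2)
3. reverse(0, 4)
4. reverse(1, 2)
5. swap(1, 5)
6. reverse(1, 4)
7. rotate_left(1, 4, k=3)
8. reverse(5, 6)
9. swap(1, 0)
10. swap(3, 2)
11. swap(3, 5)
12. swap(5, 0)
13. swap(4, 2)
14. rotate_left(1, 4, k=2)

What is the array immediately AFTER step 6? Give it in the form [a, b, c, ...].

After 1 (reverse(3, 5)): [5, 2, 6, 0, 3, 1, 4]
After 2 (swap(6, 2)): [5, 2, 4, 0, 3, 1, 6]
After 3 (reverse(0, 4)): [3, 0, 4, 2, 5, 1, 6]
After 4 (reverse(1, 2)): [3, 4, 0, 2, 5, 1, 6]
After 5 (swap(1, 5)): [3, 1, 0, 2, 5, 4, 6]
After 6 (reverse(1, 4)): [3, 5, 2, 0, 1, 4, 6]

Answer: [3, 5, 2, 0, 1, 4, 6]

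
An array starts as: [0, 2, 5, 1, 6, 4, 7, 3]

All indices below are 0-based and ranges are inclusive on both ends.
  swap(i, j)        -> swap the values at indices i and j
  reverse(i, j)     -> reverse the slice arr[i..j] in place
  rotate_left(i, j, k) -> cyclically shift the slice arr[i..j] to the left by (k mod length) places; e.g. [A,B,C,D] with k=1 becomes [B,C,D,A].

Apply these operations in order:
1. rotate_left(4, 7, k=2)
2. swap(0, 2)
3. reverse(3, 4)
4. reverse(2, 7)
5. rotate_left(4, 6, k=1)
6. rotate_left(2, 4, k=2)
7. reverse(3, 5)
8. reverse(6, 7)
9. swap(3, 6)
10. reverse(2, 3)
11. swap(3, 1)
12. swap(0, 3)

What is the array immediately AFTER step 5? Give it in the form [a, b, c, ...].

Answer: [5, 2, 4, 6, 1, 7, 3, 0]

Derivation:
After 1 (rotate_left(4, 7, k=2)): [0, 2, 5, 1, 7, 3, 6, 4]
After 2 (swap(0, 2)): [5, 2, 0, 1, 7, 3, 6, 4]
After 3 (reverse(3, 4)): [5, 2, 0, 7, 1, 3, 6, 4]
After 4 (reverse(2, 7)): [5, 2, 4, 6, 3, 1, 7, 0]
After 5 (rotate_left(4, 6, k=1)): [5, 2, 4, 6, 1, 7, 3, 0]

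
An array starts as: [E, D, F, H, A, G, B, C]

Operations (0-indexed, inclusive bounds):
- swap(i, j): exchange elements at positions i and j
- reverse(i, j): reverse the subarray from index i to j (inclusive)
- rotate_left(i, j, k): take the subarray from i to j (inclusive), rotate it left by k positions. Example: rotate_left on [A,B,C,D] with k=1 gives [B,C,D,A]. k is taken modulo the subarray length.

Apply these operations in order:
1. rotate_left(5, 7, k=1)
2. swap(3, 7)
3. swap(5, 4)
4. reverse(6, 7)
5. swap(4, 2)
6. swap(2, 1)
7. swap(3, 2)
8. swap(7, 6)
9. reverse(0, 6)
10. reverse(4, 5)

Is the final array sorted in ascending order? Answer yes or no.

After 1 (rotate_left(5, 7, k=1)): [E, D, F, H, A, B, C, G]
After 2 (swap(3, 7)): [E, D, F, G, A, B, C, H]
After 3 (swap(5, 4)): [E, D, F, G, B, A, C, H]
After 4 (reverse(6, 7)): [E, D, F, G, B, A, H, C]
After 5 (swap(4, 2)): [E, D, B, G, F, A, H, C]
After 6 (swap(2, 1)): [E, B, D, G, F, A, H, C]
After 7 (swap(3, 2)): [E, B, G, D, F, A, H, C]
After 8 (swap(7, 6)): [E, B, G, D, F, A, C, H]
After 9 (reverse(0, 6)): [C, A, F, D, G, B, E, H]
After 10 (reverse(4, 5)): [C, A, F, D, B, G, E, H]

Answer: no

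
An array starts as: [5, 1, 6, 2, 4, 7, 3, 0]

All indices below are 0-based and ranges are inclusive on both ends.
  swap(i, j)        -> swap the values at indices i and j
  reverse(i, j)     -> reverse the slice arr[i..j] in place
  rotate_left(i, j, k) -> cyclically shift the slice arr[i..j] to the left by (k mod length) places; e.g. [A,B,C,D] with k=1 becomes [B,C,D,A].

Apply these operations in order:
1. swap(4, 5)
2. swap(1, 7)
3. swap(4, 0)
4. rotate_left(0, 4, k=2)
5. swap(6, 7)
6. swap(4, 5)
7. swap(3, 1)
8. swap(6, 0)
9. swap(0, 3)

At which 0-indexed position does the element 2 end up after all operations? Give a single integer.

After 1 (swap(4, 5)): [5, 1, 6, 2, 7, 4, 3, 0]
After 2 (swap(1, 7)): [5, 0, 6, 2, 7, 4, 3, 1]
After 3 (swap(4, 0)): [7, 0, 6, 2, 5, 4, 3, 1]
After 4 (rotate_left(0, 4, k=2)): [6, 2, 5, 7, 0, 4, 3, 1]
After 5 (swap(6, 7)): [6, 2, 5, 7, 0, 4, 1, 3]
After 6 (swap(4, 5)): [6, 2, 5, 7, 4, 0, 1, 3]
After 7 (swap(3, 1)): [6, 7, 5, 2, 4, 0, 1, 3]
After 8 (swap(6, 0)): [1, 7, 5, 2, 4, 0, 6, 3]
After 9 (swap(0, 3)): [2, 7, 5, 1, 4, 0, 6, 3]

Answer: 0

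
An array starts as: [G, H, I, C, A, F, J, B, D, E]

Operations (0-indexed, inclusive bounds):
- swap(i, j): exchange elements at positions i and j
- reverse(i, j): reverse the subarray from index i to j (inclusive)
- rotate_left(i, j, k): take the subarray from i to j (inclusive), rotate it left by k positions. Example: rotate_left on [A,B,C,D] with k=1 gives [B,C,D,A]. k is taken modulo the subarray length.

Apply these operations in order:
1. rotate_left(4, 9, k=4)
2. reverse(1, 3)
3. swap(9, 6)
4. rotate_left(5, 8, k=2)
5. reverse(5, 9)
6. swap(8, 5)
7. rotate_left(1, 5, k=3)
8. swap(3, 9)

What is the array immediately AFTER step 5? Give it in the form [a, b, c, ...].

After 1 (rotate_left(4, 9, k=4)): [G, H, I, C, D, E, A, F, J, B]
After 2 (reverse(1, 3)): [G, C, I, H, D, E, A, F, J, B]
After 3 (swap(9, 6)): [G, C, I, H, D, E, B, F, J, A]
After 4 (rotate_left(5, 8, k=2)): [G, C, I, H, D, F, J, E, B, A]
After 5 (reverse(5, 9)): [G, C, I, H, D, A, B, E, J, F]

Answer: [G, C, I, H, D, A, B, E, J, F]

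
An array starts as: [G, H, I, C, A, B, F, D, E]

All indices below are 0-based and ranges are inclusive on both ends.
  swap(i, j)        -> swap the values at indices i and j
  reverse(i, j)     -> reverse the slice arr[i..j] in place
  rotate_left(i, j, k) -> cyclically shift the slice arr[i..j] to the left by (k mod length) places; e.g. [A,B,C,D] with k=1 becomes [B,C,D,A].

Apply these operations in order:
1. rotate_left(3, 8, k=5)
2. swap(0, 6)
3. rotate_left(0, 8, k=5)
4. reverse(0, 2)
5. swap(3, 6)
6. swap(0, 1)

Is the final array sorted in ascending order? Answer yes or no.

After 1 (rotate_left(3, 8, k=5)): [G, H, I, E, C, A, B, F, D]
After 2 (swap(0, 6)): [B, H, I, E, C, A, G, F, D]
After 3 (rotate_left(0, 8, k=5)): [A, G, F, D, B, H, I, E, C]
After 4 (reverse(0, 2)): [F, G, A, D, B, H, I, E, C]
After 5 (swap(3, 6)): [F, G, A, I, B, H, D, E, C]
After 6 (swap(0, 1)): [G, F, A, I, B, H, D, E, C]

Answer: no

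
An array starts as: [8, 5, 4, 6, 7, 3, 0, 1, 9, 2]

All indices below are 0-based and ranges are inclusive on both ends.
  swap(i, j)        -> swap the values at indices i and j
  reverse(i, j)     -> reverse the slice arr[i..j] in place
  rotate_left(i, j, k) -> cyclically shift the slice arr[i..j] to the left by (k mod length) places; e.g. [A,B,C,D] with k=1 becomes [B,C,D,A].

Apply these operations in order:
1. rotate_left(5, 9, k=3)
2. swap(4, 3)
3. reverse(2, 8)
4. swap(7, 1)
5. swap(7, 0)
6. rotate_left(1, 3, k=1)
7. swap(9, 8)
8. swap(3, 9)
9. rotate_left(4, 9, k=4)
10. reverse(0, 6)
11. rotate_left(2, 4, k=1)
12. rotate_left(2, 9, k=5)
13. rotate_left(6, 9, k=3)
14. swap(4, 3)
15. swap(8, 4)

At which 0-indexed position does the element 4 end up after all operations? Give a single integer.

After 1 (rotate_left(5, 9, k=3)): [8, 5, 4, 6, 7, 9, 2, 3, 0, 1]
After 2 (swap(4, 3)): [8, 5, 4, 7, 6, 9, 2, 3, 0, 1]
After 3 (reverse(2, 8)): [8, 5, 0, 3, 2, 9, 6, 7, 4, 1]
After 4 (swap(7, 1)): [8, 7, 0, 3, 2, 9, 6, 5, 4, 1]
After 5 (swap(7, 0)): [5, 7, 0, 3, 2, 9, 6, 8, 4, 1]
After 6 (rotate_left(1, 3, k=1)): [5, 0, 3, 7, 2, 9, 6, 8, 4, 1]
After 7 (swap(9, 8)): [5, 0, 3, 7, 2, 9, 6, 8, 1, 4]
After 8 (swap(3, 9)): [5, 0, 3, 4, 2, 9, 6, 8, 1, 7]
After 9 (rotate_left(4, 9, k=4)): [5, 0, 3, 4, 1, 7, 2, 9, 6, 8]
After 10 (reverse(0, 6)): [2, 7, 1, 4, 3, 0, 5, 9, 6, 8]
After 11 (rotate_left(2, 4, k=1)): [2, 7, 4, 3, 1, 0, 5, 9, 6, 8]
After 12 (rotate_left(2, 9, k=5)): [2, 7, 9, 6, 8, 4, 3, 1, 0, 5]
After 13 (rotate_left(6, 9, k=3)): [2, 7, 9, 6, 8, 4, 5, 3, 1, 0]
After 14 (swap(4, 3)): [2, 7, 9, 8, 6, 4, 5, 3, 1, 0]
After 15 (swap(8, 4)): [2, 7, 9, 8, 1, 4, 5, 3, 6, 0]

Answer: 5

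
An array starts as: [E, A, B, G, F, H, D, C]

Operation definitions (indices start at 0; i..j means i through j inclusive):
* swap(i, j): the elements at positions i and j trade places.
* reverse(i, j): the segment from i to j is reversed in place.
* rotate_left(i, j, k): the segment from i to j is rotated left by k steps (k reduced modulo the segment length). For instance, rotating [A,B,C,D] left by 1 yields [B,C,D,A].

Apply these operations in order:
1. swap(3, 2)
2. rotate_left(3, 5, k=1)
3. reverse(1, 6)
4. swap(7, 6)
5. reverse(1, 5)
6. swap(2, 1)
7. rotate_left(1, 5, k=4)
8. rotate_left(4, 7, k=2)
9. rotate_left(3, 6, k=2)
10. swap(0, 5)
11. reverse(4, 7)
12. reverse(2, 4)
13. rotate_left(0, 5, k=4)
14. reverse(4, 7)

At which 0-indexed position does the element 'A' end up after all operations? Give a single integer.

After 1 (swap(3, 2)): [E, A, G, B, F, H, D, C]
After 2 (rotate_left(3, 5, k=1)): [E, A, G, F, H, B, D, C]
After 3 (reverse(1, 6)): [E, D, B, H, F, G, A, C]
After 4 (swap(7, 6)): [E, D, B, H, F, G, C, A]
After 5 (reverse(1, 5)): [E, G, F, H, B, D, C, A]
After 6 (swap(2, 1)): [E, F, G, H, B, D, C, A]
After 7 (rotate_left(1, 5, k=4)): [E, D, F, G, H, B, C, A]
After 8 (rotate_left(4, 7, k=2)): [E, D, F, G, C, A, H, B]
After 9 (rotate_left(3, 6, k=2)): [E, D, F, A, H, G, C, B]
After 10 (swap(0, 5)): [G, D, F, A, H, E, C, B]
After 11 (reverse(4, 7)): [G, D, F, A, B, C, E, H]
After 12 (reverse(2, 4)): [G, D, B, A, F, C, E, H]
After 13 (rotate_left(0, 5, k=4)): [F, C, G, D, B, A, E, H]
After 14 (reverse(4, 7)): [F, C, G, D, H, E, A, B]

Answer: 6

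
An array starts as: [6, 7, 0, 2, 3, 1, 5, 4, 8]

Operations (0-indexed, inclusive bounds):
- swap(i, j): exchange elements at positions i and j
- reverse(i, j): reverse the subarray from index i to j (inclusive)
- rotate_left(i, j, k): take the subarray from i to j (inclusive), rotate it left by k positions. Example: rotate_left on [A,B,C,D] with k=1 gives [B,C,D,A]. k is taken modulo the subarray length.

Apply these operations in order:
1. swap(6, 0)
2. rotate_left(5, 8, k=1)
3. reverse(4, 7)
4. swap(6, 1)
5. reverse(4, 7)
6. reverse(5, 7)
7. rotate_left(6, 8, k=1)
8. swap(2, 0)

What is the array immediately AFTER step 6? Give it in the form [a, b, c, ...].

After 1 (swap(6, 0)): [5, 7, 0, 2, 3, 1, 6, 4, 8]
After 2 (rotate_left(5, 8, k=1)): [5, 7, 0, 2, 3, 6, 4, 8, 1]
After 3 (reverse(4, 7)): [5, 7, 0, 2, 8, 4, 6, 3, 1]
After 4 (swap(6, 1)): [5, 6, 0, 2, 8, 4, 7, 3, 1]
After 5 (reverse(4, 7)): [5, 6, 0, 2, 3, 7, 4, 8, 1]
After 6 (reverse(5, 7)): [5, 6, 0, 2, 3, 8, 4, 7, 1]

Answer: [5, 6, 0, 2, 3, 8, 4, 7, 1]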